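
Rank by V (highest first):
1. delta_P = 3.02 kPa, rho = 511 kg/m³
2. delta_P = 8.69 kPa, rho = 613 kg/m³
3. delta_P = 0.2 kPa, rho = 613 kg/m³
Case 1: V = 3.438 m/s
Case 2: V = 5.325 m/s
Case 3: V = 0.8078 m/s
Ranking (highest first): 2, 1, 3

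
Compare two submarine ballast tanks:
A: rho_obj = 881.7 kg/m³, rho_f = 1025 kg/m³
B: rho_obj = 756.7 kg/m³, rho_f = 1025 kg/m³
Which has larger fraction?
fraction(A) = 0.8602, fraction(B) = 0.7382. Answer: A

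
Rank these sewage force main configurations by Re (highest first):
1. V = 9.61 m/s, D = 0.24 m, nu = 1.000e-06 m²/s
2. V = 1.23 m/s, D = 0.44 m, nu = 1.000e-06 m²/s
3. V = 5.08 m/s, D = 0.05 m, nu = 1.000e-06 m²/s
Case 1: Re = 2.306e+06
Case 2: Re = 541200
Case 3: Re = 254000
Ranking (highest first): 1, 2, 3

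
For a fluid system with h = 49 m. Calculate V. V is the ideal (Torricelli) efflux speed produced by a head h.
Formula: V = \sqrt{2 g h}
V = √(2·9.81·49) = 31.01 m/s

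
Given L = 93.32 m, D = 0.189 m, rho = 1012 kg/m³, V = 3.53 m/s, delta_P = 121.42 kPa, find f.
Formula: \Delta P = f \frac{L}{D} \frac{\rho V^2}{2}
Substituting knowns: 121.42 = f·(93.32/0.189)·0.5·1012·3.53²/1000
Solving for f: f = (121.42·1000)/((93.32/0.189)·0.5·1012·3.53²) = 0.039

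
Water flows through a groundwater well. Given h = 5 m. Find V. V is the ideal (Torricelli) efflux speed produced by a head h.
Formula: V = \sqrt{2 g h}
V = √(2·9.81·5) = 9.905 m/s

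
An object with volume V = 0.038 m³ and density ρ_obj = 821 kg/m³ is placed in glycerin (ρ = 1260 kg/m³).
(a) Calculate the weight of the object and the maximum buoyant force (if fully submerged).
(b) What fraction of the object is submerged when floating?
(a) W=rho_obj*g*V=821*9.81*0.038=306.1 N; F_B(max)=rho*g*V=1260*9.81*0.038=469.7 N
(b) Floating fraction=rho_obj/rho=821/1260=0.652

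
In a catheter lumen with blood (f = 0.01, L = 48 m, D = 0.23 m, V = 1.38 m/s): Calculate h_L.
Formula: h_L = f \frac{L}{D} \frac{V^2}{2g}
h_L = 0.01·(48/0.23)·1.38²/(2·9.81) = 0.2026 m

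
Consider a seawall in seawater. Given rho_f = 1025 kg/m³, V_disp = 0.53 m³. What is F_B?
Formula: F_B = \rho_f g V_{disp}
F_B = 1025·9.81·0.53 = 5329 N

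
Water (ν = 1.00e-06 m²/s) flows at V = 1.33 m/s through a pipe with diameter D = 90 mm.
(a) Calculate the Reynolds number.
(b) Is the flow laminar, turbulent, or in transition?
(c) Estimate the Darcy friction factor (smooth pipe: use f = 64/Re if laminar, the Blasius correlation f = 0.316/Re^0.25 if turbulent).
(a) Re = V·D/ν = 1.33·0.09/1.00e-06 = 119700
(b) Flow regime: turbulent (Re > 4000)
(c) Friction factor: f = 0.316/Re^0.25 = 0.316/119700^0.25 = 0.01699 (Blasius is strictly valid for Re ≲ 1e5; used here as the smooth-pipe estimate the problem specifies)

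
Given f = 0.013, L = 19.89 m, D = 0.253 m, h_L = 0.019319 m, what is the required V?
Formula: h_L = f \frac{L}{D} \frac{V^2}{2g}
Substituting knowns: 0.019319 = 0.013·(19.89/0.253)·V²/(2·9.81)
Solving for V: V = √(0.019319·2·9.81/(0.013·(19.89/0.253))) = 0.609 m/s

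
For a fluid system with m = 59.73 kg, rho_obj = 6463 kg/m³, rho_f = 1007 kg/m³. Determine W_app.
Formula: W_{app} = mg\left(1 - \frac{\rho_f}{\rho_{obj}}\right)
W_app = 59.73·9.81·(1 − 1007/6463) = 494.7 N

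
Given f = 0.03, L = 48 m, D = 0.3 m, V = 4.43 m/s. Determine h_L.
Formula: h_L = f \frac{L}{D} \frac{V^2}{2g}
h_L = 0.03·(48/0.3)·4.43²/(2·9.81) = 4.801 m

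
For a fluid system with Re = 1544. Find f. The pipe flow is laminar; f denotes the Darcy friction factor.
Formula: f = \frac{64}{Re}
f = 64/1544 = 0.04145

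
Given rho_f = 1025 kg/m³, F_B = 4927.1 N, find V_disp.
Formula: F_B = \rho_f g V_{disp}
Substituting knowns: 4927.1 = 1025·9.81·V_disp
Solving for V_disp: V_disp = 4927.1/(1025·9.81) = 0.49 m³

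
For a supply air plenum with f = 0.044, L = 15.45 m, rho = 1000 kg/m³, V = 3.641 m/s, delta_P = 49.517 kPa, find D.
Formula: \Delta P = f \frac{L}{D} \frac{\rho V^2}{2}
Substituting knowns: 49.517 = 0.044·(15.45/D)·0.5·1000·3.641²/1000
Solving for D: D = 0.044·15.45·0.5·1000·3.641²/(49.517·1000) = 0.091 m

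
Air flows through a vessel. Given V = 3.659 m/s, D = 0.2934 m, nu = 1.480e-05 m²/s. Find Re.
Formula: Re = \frac{V D}{\nu}
Re = 3.659·0.2934/1.480e-05 = 72537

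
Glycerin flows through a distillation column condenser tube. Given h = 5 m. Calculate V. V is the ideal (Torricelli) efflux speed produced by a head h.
Formula: V = \sqrt{2 g h}
V = √(2·9.81·5) = 9.905 m/s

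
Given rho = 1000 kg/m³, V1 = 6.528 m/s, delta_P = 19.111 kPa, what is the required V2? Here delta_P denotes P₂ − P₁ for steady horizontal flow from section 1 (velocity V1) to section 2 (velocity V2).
Formula: \Delta P = \frac{1}{2} \rho (V_1^2 - V_2^2)
Substituting knowns: 19.111 = 0.5·1000·(6.528² − V2²)/1000
Solving for V2: V2 = √(6.528² − 2·(19.111·1000)/1000) = 2.096 m/s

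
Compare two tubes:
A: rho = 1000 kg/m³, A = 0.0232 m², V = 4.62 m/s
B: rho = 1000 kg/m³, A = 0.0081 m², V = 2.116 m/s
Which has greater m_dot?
m_dot(A) = 107.2 kg/s, m_dot(B) = 17.14 kg/s. Answer: A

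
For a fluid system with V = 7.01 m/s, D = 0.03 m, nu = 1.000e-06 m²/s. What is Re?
Formula: Re = \frac{V D}{\nu}
Re = 7.01·0.03/1.000e-06 = 210300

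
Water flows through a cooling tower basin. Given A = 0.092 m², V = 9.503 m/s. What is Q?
Formula: Q = A V
Q = 0.092·9.503·1000 = 874.3 L/s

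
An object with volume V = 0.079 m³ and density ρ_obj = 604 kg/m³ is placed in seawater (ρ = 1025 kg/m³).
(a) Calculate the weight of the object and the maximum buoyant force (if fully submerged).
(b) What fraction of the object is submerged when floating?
(a) W=rho_obj*g*V=604*9.81*0.079=468.1 N; F_B(max)=rho*g*V=1025*9.81*0.079=794.4 N
(b) Floating fraction=rho_obj/rho=604/1025=0.589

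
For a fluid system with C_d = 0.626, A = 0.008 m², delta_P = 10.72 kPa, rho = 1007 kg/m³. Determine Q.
Formula: Q = C_d A \sqrt{\frac{2 \Delta P}{\rho}}
Q = 0.626·0.008·√(2·(10.72·1000)/1007)·1000 = 23.11 L/s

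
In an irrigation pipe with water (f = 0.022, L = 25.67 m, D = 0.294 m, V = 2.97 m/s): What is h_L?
Formula: h_L = f \frac{L}{D} \frac{V^2}{2g}
h_L = 0.022·(25.67/0.294)·2.97²/(2·9.81) = 0.8636 m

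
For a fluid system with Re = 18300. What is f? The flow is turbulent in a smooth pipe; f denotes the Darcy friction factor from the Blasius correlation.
Formula: f = \frac{0.316}{Re^{0.25}}
f = 0.316/18300^0.25 = 0.02717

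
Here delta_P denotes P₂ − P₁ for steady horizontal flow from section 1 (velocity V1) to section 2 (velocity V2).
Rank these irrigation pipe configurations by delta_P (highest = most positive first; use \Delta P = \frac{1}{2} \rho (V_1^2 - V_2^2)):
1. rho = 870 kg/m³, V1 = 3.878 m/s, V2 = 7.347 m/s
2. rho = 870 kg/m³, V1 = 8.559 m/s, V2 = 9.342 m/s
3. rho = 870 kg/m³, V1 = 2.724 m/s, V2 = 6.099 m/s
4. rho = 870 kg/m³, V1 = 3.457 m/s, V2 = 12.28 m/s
Case 1: delta_P = -16.94 kPa
Case 2: delta_P = -6.097 kPa
Case 3: delta_P = -12.95 kPa
Case 4: delta_P = -60.4 kPa
Ranking (highest first): 2, 3, 1, 4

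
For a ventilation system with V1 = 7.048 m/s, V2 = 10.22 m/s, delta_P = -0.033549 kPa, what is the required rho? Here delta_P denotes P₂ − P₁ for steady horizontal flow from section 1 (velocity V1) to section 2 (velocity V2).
Formula: \Delta P = \frac{1}{2} \rho (V_1^2 - V_2^2)
Substituting knowns: -0.033549 = 0.5·rho·(7.048² − 10.22²)/1000
Solving for rho: rho = 2·(-0.033549·1000)/(7.048² − 10.22²) = 1.225 kg/m³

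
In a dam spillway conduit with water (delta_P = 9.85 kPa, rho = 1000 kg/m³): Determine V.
Formula: V = \sqrt{\frac{2 \Delta P}{\rho}}
V = √(2·(9.85·1000)/1000) = 4.438 m/s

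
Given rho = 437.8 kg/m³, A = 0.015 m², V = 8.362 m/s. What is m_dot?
Formula: \dot{m} = \rho A V
m_dot = 437.8·0.015·8.362 = 54.91 kg/s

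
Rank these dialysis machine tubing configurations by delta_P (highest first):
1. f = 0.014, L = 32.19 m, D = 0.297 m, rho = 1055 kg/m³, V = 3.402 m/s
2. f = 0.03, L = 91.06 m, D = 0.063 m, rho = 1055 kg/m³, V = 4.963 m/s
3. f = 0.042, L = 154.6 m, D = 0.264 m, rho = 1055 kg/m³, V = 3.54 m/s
Case 1: delta_P = 9.264 kPa
Case 2: delta_P = 563.4 kPa
Case 3: delta_P = 162.6 kPa
Ranking (highest first): 2, 3, 1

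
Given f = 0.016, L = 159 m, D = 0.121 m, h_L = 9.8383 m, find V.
Formula: h_L = f \frac{L}{D} \frac{V^2}{2g}
Substituting knowns: 9.8383 = 0.016·(159/0.121)·V²/(2·9.81)
Solving for V: V = √(9.8383·2·9.81/(0.016·(159/0.121))) = 3.03 m/s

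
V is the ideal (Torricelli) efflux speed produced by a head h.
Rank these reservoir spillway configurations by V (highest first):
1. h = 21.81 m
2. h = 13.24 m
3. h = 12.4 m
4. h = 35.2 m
Case 1: V = 20.69 m/s
Case 2: V = 16.12 m/s
Case 3: V = 15.6 m/s
Case 4: V = 26.28 m/s
Ranking (highest first): 4, 1, 2, 3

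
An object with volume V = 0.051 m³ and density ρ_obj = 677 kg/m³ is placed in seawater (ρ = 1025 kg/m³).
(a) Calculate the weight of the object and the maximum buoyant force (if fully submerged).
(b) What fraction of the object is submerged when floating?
(a) W=rho_obj*g*V=677*9.81*0.051=338.7 N; F_B(max)=rho*g*V=1025*9.81*0.051=512.8 N
(b) Floating fraction=rho_obj/rho=677/1025=0.660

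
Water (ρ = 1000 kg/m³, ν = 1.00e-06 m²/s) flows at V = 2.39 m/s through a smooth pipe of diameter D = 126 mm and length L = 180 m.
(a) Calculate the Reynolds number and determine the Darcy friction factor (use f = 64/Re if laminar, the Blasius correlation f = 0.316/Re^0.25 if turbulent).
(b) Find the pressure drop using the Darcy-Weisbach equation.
(a) Re = V·D/ν = 2.39·0.126/1.00e-06 = 301140 → turbulent (Re > 4000); f = 0.316/Re^0.25 = 0.316/301140^0.25 = 0.013489 (Blasius is strictly valid for Re ≲ 1e5; used here as the smooth-pipe estimate the problem specifies)
(b) Darcy-Weisbach: ΔP = f·(L/D)·½ρV²/1000 = 0.013489·(180/0.126)·½·1000·2.39²/1000 = 55.04 kPa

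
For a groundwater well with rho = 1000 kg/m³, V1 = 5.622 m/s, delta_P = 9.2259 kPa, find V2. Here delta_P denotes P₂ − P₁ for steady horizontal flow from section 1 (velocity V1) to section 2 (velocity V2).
Formula: \Delta P = \frac{1}{2} \rho (V_1^2 - V_2^2)
Substituting knowns: 9.2259 = 0.5·1000·(5.622² − V2²)/1000
Solving for V2: V2 = √(5.622² − 2·(9.2259·1000)/1000) = 3.627 m/s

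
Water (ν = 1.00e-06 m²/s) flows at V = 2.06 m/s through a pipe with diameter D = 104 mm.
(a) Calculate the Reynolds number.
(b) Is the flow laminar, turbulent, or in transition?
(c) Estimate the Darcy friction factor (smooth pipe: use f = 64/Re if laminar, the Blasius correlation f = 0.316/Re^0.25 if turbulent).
(a) Re = V·D/ν = 2.06·0.104/1.00e-06 = 214240
(b) Flow regime: turbulent (Re > 4000)
(c) Friction factor: f = 0.316/Re^0.25 = 0.316/214240^0.25 = 0.01469 (Blasius is strictly valid for Re ≲ 1e5; used here as the smooth-pipe estimate the problem specifies)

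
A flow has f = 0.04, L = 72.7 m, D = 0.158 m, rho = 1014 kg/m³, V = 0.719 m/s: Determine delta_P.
Formula: \Delta P = f \frac{L}{D} \frac{\rho V^2}{2}
delta_P = 0.04·(72.7/0.158)·0.5·1014·0.719²/1000 = 4.824 kPa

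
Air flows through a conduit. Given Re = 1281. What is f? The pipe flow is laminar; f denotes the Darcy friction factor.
Formula: f = \frac{64}{Re}
f = 64/1281 = 0.04996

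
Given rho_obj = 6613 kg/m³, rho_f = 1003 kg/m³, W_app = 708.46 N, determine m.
Formula: W_{app} = mg\left(1 - \frac{\rho_f}{\rho_{obj}}\right)
Substituting knowns: 708.46 = m·9.81·(1 − 1003/6613)
Solving for m: m = 708.46/(9.81·(1 − 1003/6613)) = 85.13 kg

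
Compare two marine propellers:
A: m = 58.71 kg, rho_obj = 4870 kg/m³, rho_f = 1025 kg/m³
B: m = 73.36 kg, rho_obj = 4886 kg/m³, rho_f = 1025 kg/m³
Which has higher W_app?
W_app(A) = 454.7 N, W_app(B) = 568.7 N. Answer: B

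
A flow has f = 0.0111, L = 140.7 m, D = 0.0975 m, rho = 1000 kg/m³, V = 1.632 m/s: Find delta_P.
Formula: \Delta P = f \frac{L}{D} \frac{\rho V^2}{2}
delta_P = 0.0111·(140.7/0.0975)·0.5·1000·1.632²/1000 = 21.33 kPa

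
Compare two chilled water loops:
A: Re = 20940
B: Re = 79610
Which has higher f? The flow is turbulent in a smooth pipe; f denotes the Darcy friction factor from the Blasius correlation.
f(A) = 0.02627, f(B) = 0.01881. Answer: A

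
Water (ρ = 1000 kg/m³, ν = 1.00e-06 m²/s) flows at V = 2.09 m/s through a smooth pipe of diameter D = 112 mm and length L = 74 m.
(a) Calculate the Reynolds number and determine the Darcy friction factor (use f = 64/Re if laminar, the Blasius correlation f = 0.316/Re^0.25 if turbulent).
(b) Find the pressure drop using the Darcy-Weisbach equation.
(a) Re = V·D/ν = 2.09·0.112/1.00e-06 = 234080 → turbulent (Re > 4000); f = 0.316/Re^0.25 = 0.316/234080^0.25 = 0.014366 (Blasius is strictly valid for Re ≲ 1e5; used here as the smooth-pipe estimate the problem specifies)
(b) Darcy-Weisbach: ΔP = f·(L/D)·½ρV²/1000 = 0.014366·(74/0.112)·½·1000·2.09²/1000 = 20.73 kPa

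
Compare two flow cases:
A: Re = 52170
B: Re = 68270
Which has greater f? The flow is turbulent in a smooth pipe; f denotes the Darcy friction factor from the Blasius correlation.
f(A) = 0.02091, f(B) = 0.01955. Answer: A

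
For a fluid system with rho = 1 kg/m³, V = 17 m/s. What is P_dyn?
Formula: P_{dyn} = \frac{1}{2} \rho V^2
P_dyn = 0.5·1·17²/1000 = 0.1445 kPa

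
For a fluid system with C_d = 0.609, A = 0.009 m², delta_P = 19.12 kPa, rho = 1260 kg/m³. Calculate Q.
Formula: Q = C_d A \sqrt{\frac{2 \Delta P}{\rho}}
Q = 0.609·0.009·√(2·(19.12·1000)/1260)·1000 = 30.19 L/s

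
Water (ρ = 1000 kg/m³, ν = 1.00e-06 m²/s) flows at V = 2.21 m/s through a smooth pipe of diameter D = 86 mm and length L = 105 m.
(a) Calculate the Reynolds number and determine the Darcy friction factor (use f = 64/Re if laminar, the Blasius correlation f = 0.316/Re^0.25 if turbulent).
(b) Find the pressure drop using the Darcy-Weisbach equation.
(a) Re = V·D/ν = 2.21·0.086/1.00e-06 = 190060 → turbulent (Re > 4000); f = 0.316/Re^0.25 = 0.316/190060^0.25 = 0.015134 (Blasius is strictly valid for Re ≲ 1e5; used here as the smooth-pipe estimate the problem specifies)
(b) Darcy-Weisbach: ΔP = f·(L/D)·½ρV²/1000 = 0.015134·(105/0.086)·½·1000·2.21²/1000 = 45.12 kPa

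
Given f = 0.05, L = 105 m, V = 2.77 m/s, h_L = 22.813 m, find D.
Formula: h_L = f \frac{L}{D} \frac{V^2}{2g}
Substituting knowns: 22.813 = 0.05·(105/D)·2.77²/(2·9.81)
Solving for D: D = 0.05·105·2.77²/(2·9.81·22.813) = 0.09 m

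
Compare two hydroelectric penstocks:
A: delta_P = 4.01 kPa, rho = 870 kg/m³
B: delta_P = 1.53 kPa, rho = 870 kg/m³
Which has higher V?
V(A) = 3.036 m/s, V(B) = 1.875 m/s. Answer: A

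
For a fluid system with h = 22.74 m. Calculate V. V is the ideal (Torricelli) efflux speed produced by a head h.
Formula: V = \sqrt{2 g h}
V = √(2·9.81·22.74) = 21.12 m/s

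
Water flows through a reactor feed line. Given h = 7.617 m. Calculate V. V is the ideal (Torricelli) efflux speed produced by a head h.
Formula: V = \sqrt{2 g h}
V = √(2·9.81·7.617) = 12.22 m/s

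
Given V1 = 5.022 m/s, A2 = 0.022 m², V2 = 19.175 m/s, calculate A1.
Formula: V_2 = \frac{A_1 V_1}{A_2}
Substituting knowns: 19.175 = A1·5.022/0.022
Solving for A1: A1 = 19.175·0.022/5.022 = 0.084 m²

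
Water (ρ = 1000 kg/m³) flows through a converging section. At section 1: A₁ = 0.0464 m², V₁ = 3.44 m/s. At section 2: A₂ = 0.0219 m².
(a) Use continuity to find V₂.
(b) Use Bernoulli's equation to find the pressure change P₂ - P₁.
(a) Continuity: A₁V₁=A₂V₂ -> V₂=A₁V₁/A₂=0.0464*3.44/0.0219=7.29 m/s
(b) Bernoulli: P₂-P₁=0.5*rho*(V₁^2-V₂^2)/1000=0.5*1000*(3.44^2-7.29^2)/1000=-20.66 kPa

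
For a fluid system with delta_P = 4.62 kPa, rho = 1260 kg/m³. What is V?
Formula: V = \sqrt{\frac{2 \Delta P}{\rho}}
V = √(2·(4.62·1000)/1260) = 2.708 m/s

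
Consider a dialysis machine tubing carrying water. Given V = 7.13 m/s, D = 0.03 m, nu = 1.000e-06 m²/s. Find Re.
Formula: Re = \frac{V D}{\nu}
Re = 7.13·0.03/1.000e-06 = 213900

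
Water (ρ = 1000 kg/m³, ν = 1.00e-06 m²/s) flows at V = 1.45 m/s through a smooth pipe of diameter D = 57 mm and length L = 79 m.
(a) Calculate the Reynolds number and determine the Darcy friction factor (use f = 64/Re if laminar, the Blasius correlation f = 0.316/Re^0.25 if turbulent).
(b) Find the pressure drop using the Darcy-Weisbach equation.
(a) Re = V·D/ν = 1.45·0.057/1.00e-06 = 82650 → turbulent (Re > 4000); f = 0.316/Re^0.25 = 0.316/82650^0.25 = 0.018637
(b) Darcy-Weisbach: ΔP = f·(L/D)·½ρV²/1000 = 0.018637·(79/0.057)·½·1000·1.45²/1000 = 27.15 kPa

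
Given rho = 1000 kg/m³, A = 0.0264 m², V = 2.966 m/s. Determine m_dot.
Formula: \dot{m} = \rho A V
m_dot = 1000·0.0264·2.966 = 78.3 kg/s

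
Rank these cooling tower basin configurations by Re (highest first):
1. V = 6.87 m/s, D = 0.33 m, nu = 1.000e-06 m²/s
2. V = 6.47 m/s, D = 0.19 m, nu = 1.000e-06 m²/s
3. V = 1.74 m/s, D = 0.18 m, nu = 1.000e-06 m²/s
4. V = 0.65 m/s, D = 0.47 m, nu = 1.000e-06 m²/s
Case 1: Re = 2.267e+06
Case 2: Re = 1.229e+06
Case 3: Re = 313200
Case 4: Re = 305500
Ranking (highest first): 1, 2, 3, 4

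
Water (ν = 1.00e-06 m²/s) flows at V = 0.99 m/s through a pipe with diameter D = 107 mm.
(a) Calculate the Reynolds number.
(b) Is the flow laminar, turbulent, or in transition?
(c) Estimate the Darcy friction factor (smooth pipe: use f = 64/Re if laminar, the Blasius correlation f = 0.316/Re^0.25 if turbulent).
(a) Re = V·D/ν = 0.99·0.107/1.00e-06 = 105930
(b) Flow regime: turbulent (Re > 4000)
(c) Friction factor: f = 0.316/Re^0.25 = 0.316/105930^0.25 = 0.01752 (Blasius is strictly valid for Re ≲ 1e5; used here as the smooth-pipe estimate the problem specifies)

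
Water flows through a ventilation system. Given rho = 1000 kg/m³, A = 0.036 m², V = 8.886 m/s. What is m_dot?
Formula: \dot{m} = \rho A V
m_dot = 1000·0.036·8.886 = 319.9 kg/s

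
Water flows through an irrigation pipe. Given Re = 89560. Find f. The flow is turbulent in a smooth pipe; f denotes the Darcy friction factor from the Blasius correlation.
Formula: f = \frac{0.316}{Re^{0.25}}
f = 0.316/89560^0.25 = 0.01827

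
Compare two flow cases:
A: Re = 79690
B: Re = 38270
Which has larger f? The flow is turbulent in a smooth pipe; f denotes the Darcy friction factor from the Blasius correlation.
f(A) = 0.01881, f(B) = 0.02259. Answer: B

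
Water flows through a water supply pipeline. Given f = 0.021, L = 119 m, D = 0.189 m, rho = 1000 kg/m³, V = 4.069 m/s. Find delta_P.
Formula: \Delta P = f \frac{L}{D} \frac{\rho V^2}{2}
delta_P = 0.021·(119/0.189)·0.5·1000·4.069²/1000 = 109.5 kPa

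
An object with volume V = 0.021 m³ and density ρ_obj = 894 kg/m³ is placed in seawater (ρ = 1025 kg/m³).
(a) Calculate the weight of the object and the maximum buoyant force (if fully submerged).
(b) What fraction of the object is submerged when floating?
(a) W=rho_obj*g*V=894*9.81*0.021=184.2 N; F_B(max)=rho*g*V=1025*9.81*0.021=211.2 N
(b) Floating fraction=rho_obj/rho=894/1025=0.872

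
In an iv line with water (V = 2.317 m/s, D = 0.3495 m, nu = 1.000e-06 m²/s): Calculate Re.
Formula: Re = \frac{V D}{\nu}
Re = 2.317·0.3495/1.000e-06 = 809792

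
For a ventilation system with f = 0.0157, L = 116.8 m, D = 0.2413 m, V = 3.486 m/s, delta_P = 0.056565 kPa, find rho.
Formula: \Delta P = f \frac{L}{D} \frac{\rho V^2}{2}
Substituting knowns: 0.056565 = 0.0157·(116.8/0.2413)·0.5·rho·3.486²/1000
Solving for rho: rho = (0.056565·1000)/(0.0157·(116.8/0.2413)·0.5·3.486²) = 1.225 kg/m³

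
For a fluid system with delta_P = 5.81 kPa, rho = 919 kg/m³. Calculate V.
Formula: V = \sqrt{\frac{2 \Delta P}{\rho}}
V = √(2·(5.81·1000)/919) = 3.556 m/s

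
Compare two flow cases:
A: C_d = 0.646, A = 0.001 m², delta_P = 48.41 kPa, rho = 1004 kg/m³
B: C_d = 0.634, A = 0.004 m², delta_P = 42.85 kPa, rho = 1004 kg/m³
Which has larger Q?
Q(A) = 6.344 L/s, Q(B) = 23.43 L/s. Answer: B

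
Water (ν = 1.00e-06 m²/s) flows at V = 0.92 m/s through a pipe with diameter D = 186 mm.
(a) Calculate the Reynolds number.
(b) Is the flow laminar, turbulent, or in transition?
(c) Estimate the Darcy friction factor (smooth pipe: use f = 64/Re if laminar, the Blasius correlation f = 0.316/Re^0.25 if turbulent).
(a) Re = V·D/ν = 0.92·0.186/1.00e-06 = 171120
(b) Flow regime: turbulent (Re > 4000)
(c) Friction factor: f = 0.316/Re^0.25 = 0.316/171120^0.25 = 0.01554 (Blasius is strictly valid for Re ≲ 1e5; used here as the smooth-pipe estimate the problem specifies)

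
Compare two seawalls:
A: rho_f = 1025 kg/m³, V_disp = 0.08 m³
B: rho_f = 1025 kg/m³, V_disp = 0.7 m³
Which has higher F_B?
F_B(A) = 804.4 N, F_B(B) = 7039 N. Answer: B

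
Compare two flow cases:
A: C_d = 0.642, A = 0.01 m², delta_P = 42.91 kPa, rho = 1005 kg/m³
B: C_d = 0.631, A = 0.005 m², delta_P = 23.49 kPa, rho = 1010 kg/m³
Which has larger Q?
Q(A) = 59.33 L/s, Q(B) = 21.52 L/s. Answer: A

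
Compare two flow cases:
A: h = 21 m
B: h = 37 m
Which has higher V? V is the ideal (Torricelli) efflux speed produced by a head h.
V(A) = 20.3 m/s, V(B) = 26.94 m/s. Answer: B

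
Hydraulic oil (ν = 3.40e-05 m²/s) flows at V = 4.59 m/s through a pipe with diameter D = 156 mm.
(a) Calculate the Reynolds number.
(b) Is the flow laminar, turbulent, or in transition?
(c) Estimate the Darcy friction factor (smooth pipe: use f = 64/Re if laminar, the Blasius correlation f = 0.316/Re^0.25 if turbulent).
(a) Re = V·D/ν = 4.59·0.156/3.40e-05 = 21060
(b) Flow regime: turbulent (Re > 4000)
(c) Friction factor: f = 0.316/Re^0.25 = 0.316/21060^0.25 = 0.02623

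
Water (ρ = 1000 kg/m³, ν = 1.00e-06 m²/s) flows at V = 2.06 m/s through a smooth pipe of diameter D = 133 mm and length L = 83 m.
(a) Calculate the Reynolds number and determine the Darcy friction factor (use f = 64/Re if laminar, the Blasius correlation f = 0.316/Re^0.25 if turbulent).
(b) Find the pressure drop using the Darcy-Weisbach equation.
(a) Re = V·D/ν = 2.06·0.133/1.00e-06 = 273980 → turbulent (Re > 4000); f = 0.316/Re^0.25 = 0.316/273980^0.25 = 0.013812 (Blasius is strictly valid for Re ≲ 1e5; used here as the smooth-pipe estimate the problem specifies)
(b) Darcy-Weisbach: ΔP = f·(L/D)·½ρV²/1000 = 0.013812·(83/0.133)·½·1000·2.06²/1000 = 18.29 kPa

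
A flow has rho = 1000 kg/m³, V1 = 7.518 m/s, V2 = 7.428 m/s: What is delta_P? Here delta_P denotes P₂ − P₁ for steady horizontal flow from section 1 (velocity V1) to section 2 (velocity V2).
Formula: \Delta P = \frac{1}{2} \rho (V_1^2 - V_2^2)
delta_P = 0.5·1000·(7.518² − 7.428²)/1000 = 0.6726 kPa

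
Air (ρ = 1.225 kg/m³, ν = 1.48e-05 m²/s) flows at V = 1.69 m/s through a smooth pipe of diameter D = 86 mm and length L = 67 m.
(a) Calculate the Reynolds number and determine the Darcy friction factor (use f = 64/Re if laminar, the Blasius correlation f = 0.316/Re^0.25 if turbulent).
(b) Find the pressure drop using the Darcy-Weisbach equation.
(a) Re = V·D/ν = 1.69·0.086/1.48e-05 = 9820.3 → turbulent (Re > 4000); f = 0.316/Re^0.25 = 0.316/9820.3^0.25 = 0.031744
(b) Darcy-Weisbach: ΔP = f·(L/D)·½ρV²/1000 = 0.031744·(67/0.086)·½·1.225·1.69²/1000 = 0.04326 kPa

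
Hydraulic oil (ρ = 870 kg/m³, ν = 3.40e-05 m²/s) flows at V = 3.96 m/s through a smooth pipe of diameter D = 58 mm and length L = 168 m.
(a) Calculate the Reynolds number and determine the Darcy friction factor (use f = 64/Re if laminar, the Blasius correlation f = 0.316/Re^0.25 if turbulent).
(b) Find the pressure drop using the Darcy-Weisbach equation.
(a) Re = V·D/ν = 3.96·0.058/3.40e-05 = 6755.3 → turbulent (Re > 4000); f = 0.316/Re^0.25 = 0.316/6755.3^0.25 = 0.034856
(b) Darcy-Weisbach: ΔP = f·(L/D)·½ρV²/1000 = 0.034856·(168/0.058)·½·870·3.96²/1000 = 688.7 kPa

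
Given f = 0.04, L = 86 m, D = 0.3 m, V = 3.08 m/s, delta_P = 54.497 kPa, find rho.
Formula: \Delta P = f \frac{L}{D} \frac{\rho V^2}{2}
Substituting knowns: 54.497 = 0.04·(86/0.3)·0.5·rho·3.08²/1000
Solving for rho: rho = (54.497·1000)/(0.04·(86/0.3)·0.5·3.08²) = 1002 kg/m³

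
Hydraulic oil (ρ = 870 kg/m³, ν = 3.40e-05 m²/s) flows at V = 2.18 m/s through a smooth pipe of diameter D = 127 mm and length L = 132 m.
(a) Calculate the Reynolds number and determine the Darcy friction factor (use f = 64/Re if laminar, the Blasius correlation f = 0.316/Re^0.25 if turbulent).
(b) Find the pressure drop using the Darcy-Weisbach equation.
(a) Re = V·D/ν = 2.18·0.127/3.40e-05 = 8142.9 → turbulent (Re > 4000); f = 0.316/Re^0.25 = 0.316/8142.9^0.25 = 0.033265
(b) Darcy-Weisbach: ΔP = f·(L/D)·½ρV²/1000 = 0.033265·(132/0.127)·½·870·2.18²/1000 = 71.48 kPa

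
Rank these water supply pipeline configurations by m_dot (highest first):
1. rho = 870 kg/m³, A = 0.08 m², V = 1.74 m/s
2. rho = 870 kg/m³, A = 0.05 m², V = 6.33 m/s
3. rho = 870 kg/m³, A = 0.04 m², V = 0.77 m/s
Case 1: m_dot = 121.1 kg/s
Case 2: m_dot = 275.4 kg/s
Case 3: m_dot = 26.8 kg/s
Ranking (highest first): 2, 1, 3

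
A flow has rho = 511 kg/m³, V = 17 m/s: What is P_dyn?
Formula: P_{dyn} = \frac{1}{2} \rho V^2
P_dyn = 0.5·511·17²/1000 = 73.84 kPa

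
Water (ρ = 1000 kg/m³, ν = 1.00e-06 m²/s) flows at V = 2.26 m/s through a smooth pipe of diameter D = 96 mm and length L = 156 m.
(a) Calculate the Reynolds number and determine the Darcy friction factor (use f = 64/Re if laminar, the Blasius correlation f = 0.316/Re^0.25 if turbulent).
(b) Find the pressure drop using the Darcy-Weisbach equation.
(a) Re = V·D/ν = 2.26·0.096/1.00e-06 = 216960 → turbulent (Re > 4000); f = 0.316/Re^0.25 = 0.316/216960^0.25 = 0.014642 (Blasius is strictly valid for Re ≲ 1e5; used here as the smooth-pipe estimate the problem specifies)
(b) Darcy-Weisbach: ΔP = f·(L/D)·½ρV²/1000 = 0.014642·(156/0.096)·½·1000·2.26²/1000 = 60.76 kPa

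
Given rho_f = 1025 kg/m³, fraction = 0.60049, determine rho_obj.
Formula: f_{sub} = \frac{\rho_{obj}}{\rho_f}
Substituting knowns: 0.60049 = rho_obj/1025
Solving for rho_obj: rho_obj = 0.60049·1025 = 615.5 kg/m³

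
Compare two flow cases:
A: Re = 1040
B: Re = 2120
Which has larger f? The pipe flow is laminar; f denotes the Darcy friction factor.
f(A) = 0.06154, f(B) = 0.03019. Answer: A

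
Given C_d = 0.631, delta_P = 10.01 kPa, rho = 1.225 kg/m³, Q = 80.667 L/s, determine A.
Formula: Q = C_d A \sqrt{\frac{2 \Delta P}{\rho}}
Substituting knowns: 80.667 = 0.631·A·√(2·(10.01·1000)/1.225)·1000
Solving for A: A = (80.667/1000)/(0.631·√(2·(10.01·1000)/1.225)) = 0.001 m²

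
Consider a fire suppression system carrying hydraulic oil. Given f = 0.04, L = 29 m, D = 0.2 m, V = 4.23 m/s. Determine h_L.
Formula: h_L = f \frac{L}{D} \frac{V^2}{2g}
h_L = 0.04·(29/0.2)·4.23²/(2·9.81) = 5.289 m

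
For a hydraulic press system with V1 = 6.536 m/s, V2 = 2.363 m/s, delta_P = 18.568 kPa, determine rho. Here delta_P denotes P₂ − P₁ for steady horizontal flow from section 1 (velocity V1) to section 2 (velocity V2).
Formula: \Delta P = \frac{1}{2} \rho (V_1^2 - V_2^2)
Substituting knowns: 18.568 = 0.5·rho·(6.536² − 2.363²)/1000
Solving for rho: rho = 2·(18.568·1000)/(6.536² − 2.363²) = 1000 kg/m³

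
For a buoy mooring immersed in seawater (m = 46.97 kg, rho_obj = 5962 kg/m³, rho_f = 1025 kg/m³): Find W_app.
Formula: W_{app} = mg\left(1 - \frac{\rho_f}{\rho_{obj}}\right)
W_app = 46.97·9.81·(1 − 1025/5962) = 381.6 N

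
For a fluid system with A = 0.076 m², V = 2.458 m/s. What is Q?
Formula: Q = A V
Q = 0.076·2.458·1000 = 186.8 L/s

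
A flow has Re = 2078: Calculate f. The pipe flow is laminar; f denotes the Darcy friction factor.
Formula: f = \frac{64}{Re}
f = 64/2078 = 0.0308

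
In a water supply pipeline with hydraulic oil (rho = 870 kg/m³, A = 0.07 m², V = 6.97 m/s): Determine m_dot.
Formula: \dot{m} = \rho A V
m_dot = 870·0.07·6.97 = 424.5 kg/s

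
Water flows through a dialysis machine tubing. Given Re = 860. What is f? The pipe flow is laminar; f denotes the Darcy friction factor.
Formula: f = \frac{64}{Re}
f = 64/860 = 0.07442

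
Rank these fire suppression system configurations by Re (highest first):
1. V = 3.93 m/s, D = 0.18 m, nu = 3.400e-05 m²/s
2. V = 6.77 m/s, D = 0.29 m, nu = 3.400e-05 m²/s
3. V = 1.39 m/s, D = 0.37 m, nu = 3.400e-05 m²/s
Case 1: Re = 20806
Case 2: Re = 57744
Case 3: Re = 15126
Ranking (highest first): 2, 1, 3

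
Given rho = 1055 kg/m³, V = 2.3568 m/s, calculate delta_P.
Formula: V = \sqrt{\frac{2 \Delta P}{\rho}}
Substituting knowns: 2.3568 = √(2·(delta_P·1000)/1055)
Solving for delta_P: delta_P = 2.3568²·1055/2/1000 = 2.93 kPa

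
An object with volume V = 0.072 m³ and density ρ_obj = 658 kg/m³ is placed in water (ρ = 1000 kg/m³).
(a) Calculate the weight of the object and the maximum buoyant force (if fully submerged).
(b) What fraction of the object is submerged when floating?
(a) W=rho_obj*g*V=658*9.81*0.072=464.8 N; F_B(max)=rho*g*V=1000*9.81*0.072=706.3 N
(b) Floating fraction=rho_obj/rho=658/1000=0.658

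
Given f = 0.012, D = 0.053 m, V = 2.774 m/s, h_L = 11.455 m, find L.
Formula: h_L = f \frac{L}{D} \frac{V^2}{2g}
Substituting knowns: 11.455 = 0.012·(L/0.053)·2.774²/(2·9.81)
Solving for L: L = 11.455·2·9.81·0.053/(0.012·2.774²) = 129 m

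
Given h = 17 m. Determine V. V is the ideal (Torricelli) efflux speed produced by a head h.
Formula: V = \sqrt{2 g h}
V = √(2·9.81·17) = 18.26 m/s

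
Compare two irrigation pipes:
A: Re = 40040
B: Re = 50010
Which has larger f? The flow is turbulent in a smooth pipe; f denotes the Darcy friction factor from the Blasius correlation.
f(A) = 0.02234, f(B) = 0.02113. Answer: A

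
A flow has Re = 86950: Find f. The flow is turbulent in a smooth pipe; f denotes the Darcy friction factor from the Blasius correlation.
Formula: f = \frac{0.316}{Re^{0.25}}
f = 0.316/86950^0.25 = 0.0184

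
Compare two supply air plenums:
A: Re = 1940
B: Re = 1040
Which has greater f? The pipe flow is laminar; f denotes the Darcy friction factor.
f(A) = 0.03299, f(B) = 0.06154. Answer: B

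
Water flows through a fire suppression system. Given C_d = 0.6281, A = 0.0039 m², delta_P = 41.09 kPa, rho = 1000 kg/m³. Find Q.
Formula: Q = C_d A \sqrt{\frac{2 \Delta P}{\rho}}
Q = 0.6281·0.0039·√(2·(41.09·1000)/1000)·1000 = 22.21 L/s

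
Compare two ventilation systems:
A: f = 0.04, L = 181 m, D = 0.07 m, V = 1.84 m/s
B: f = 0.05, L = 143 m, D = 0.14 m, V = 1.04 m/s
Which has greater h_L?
h_L(A) = 17.85 m, h_L(B) = 2.815 m. Answer: A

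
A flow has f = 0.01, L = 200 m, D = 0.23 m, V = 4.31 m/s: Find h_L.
Formula: h_L = f \frac{L}{D} \frac{V^2}{2g}
h_L = 0.01·(200/0.23)·4.31²/(2·9.81) = 8.233 m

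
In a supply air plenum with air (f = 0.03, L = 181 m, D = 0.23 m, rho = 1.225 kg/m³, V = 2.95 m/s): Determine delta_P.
Formula: \Delta P = f \frac{L}{D} \frac{\rho V^2}{2}
delta_P = 0.03·(181/0.23)·0.5·1.225·2.95²/1000 = 0.1258 kPa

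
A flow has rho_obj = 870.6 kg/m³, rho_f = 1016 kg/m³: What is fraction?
Formula: f_{sub} = \frac{\rho_{obj}}{\rho_f}
fraction = 870.6/1016 = 0.8569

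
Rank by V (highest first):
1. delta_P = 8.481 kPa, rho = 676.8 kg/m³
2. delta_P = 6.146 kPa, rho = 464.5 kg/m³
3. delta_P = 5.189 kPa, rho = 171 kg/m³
Case 1: V = 5.006 m/s
Case 2: V = 5.144 m/s
Case 3: V = 7.79 m/s
Ranking (highest first): 3, 2, 1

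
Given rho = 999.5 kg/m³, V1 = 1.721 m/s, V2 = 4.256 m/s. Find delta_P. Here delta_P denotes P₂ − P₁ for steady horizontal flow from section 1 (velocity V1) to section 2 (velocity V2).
Formula: \Delta P = \frac{1}{2} \rho (V_1^2 - V_2^2)
delta_P = 0.5·999.5·(1.721² − 4.256²)/1000 = -7.572 kPa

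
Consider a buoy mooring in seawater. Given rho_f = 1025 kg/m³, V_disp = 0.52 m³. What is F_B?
Formula: F_B = \rho_f g V_{disp}
F_B = 1025·9.81·0.52 = 5229 N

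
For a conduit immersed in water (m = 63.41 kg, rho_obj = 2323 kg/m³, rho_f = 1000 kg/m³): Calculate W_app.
Formula: W_{app} = mg\left(1 - \frac{\rho_f}{\rho_{obj}}\right)
W_app = 63.41·9.81·(1 − 1000/2323) = 354.3 N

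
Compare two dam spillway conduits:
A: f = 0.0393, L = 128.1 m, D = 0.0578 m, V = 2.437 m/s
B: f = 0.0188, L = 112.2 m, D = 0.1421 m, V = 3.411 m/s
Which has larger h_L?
h_L(A) = 26.36 m, h_L(B) = 8.803 m. Answer: A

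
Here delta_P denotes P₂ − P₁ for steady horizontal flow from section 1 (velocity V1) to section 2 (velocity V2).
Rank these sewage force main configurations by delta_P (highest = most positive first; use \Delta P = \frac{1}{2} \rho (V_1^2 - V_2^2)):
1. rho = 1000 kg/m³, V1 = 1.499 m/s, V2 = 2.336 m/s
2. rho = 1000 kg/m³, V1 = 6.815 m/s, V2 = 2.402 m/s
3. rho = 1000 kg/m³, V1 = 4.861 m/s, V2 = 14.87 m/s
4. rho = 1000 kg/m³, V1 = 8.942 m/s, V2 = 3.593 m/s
Case 1: delta_P = -1.605 kPa
Case 2: delta_P = 20.34 kPa
Case 3: delta_P = -98.74 kPa
Case 4: delta_P = 33.52 kPa
Ranking (highest first): 4, 2, 1, 3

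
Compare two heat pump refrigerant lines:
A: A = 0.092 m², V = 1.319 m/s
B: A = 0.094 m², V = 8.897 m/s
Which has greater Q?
Q(A) = 121.3 L/s, Q(B) = 836.3 L/s. Answer: B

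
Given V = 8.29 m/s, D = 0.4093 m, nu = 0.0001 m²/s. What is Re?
Formula: Re = \frac{V D}{\nu}
Re = 8.29·0.4093/0.0001 = 33931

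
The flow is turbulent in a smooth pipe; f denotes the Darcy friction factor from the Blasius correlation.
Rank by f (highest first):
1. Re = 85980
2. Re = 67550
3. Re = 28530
Case 1: f = 0.01845
Case 2: f = 0.0196
Case 3: f = 0.02431
Ranking (highest first): 3, 2, 1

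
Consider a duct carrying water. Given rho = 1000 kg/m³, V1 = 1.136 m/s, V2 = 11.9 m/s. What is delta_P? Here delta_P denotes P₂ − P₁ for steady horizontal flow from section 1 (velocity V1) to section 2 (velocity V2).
Formula: \Delta P = \frac{1}{2} \rho (V_1^2 - V_2^2)
delta_P = 0.5·1000·(1.136² − 11.9²)/1000 = -70.16 kPa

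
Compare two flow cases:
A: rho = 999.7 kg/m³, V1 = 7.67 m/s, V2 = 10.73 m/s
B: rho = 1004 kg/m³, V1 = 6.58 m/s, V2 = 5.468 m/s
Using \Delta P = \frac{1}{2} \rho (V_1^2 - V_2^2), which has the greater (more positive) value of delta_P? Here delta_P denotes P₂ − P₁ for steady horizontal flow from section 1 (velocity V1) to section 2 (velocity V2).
delta_P(A) = -28.14 kPa, delta_P(B) = 6.725 kPa. Answer: B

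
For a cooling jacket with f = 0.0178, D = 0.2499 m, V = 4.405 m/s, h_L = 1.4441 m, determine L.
Formula: h_L = f \frac{L}{D} \frac{V^2}{2g}
Substituting knowns: 1.4441 = 0.0178·(L/0.2499)·4.405²/(2·9.81)
Solving for L: L = 1.4441·2·9.81·0.2499/(0.0178·4.405²) = 20.5 m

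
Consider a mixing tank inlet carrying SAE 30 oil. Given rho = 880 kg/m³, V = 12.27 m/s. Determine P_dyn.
Formula: P_{dyn} = \frac{1}{2} \rho V^2
P_dyn = 0.5·880·12.27²/1000 = 66.24 kPa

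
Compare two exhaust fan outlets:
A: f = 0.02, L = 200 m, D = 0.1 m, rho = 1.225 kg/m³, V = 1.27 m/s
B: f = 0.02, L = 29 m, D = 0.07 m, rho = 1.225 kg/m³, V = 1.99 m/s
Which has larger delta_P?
delta_P(A) = 0.03952 kPa, delta_P(B) = 0.0201 kPa. Answer: A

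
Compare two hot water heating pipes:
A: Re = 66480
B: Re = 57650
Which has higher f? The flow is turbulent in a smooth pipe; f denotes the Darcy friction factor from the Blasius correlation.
f(A) = 0.01968, f(B) = 0.02039. Answer: B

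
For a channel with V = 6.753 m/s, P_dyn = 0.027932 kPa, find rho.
Formula: P_{dyn} = \frac{1}{2} \rho V^2
Substituting knowns: 0.027932 = 0.5·rho·6.753²/1000
Solving for rho: rho = 2·(0.027932·1000)/6.753² = 1.225 kg/m³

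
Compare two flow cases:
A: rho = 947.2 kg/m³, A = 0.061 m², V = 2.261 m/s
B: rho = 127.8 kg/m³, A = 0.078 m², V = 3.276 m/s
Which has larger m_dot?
m_dot(A) = 130.6 kg/s, m_dot(B) = 32.66 kg/s. Answer: A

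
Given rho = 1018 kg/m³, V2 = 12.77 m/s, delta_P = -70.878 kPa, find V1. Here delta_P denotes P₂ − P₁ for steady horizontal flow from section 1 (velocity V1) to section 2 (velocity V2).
Formula: \Delta P = \frac{1}{2} \rho (V_1^2 - V_2^2)
Substituting knowns: -70.878 = 0.5·1018·(V1² − 12.77²)/1000
Solving for V1: V1 = √(12.77² + 2·(-70.878·1000)/1018) = 4.881 m/s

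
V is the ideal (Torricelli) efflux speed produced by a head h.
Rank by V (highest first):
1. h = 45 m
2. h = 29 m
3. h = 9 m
Case 1: V = 29.71 m/s
Case 2: V = 23.85 m/s
Case 3: V = 13.29 m/s
Ranking (highest first): 1, 2, 3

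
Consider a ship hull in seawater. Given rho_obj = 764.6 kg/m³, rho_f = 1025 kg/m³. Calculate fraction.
Formula: f_{sub} = \frac{\rho_{obj}}{\rho_f}
fraction = 764.6/1025 = 0.746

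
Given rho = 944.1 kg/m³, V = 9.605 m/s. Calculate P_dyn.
Formula: P_{dyn} = \frac{1}{2} \rho V^2
P_dyn = 0.5·944.1·9.605²/1000 = 43.55 kPa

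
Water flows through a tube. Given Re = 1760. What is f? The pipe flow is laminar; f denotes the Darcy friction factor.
Formula: f = \frac{64}{Re}
f = 64/1760 = 0.03636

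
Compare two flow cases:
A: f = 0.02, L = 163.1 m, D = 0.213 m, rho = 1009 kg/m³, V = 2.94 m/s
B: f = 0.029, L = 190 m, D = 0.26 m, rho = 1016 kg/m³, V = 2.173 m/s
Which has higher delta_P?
delta_P(A) = 66.78 kPa, delta_P(B) = 50.83 kPa. Answer: A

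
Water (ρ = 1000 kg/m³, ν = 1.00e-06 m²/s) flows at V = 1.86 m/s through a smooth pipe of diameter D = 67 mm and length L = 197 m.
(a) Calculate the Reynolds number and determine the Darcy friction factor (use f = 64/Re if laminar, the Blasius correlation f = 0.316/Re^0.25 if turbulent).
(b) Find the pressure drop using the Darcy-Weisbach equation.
(a) Re = V·D/ν = 1.86·0.067/1.00e-06 = 124620 → turbulent (Re > 4000); f = 0.316/Re^0.25 = 0.316/124620^0.25 = 0.016819 (Blasius is strictly valid for Re ≲ 1e5; used here as the smooth-pipe estimate the problem specifies)
(b) Darcy-Weisbach: ΔP = f·(L/D)·½ρV²/1000 = 0.016819·(197/0.067)·½·1000·1.86²/1000 = 85.54 kPa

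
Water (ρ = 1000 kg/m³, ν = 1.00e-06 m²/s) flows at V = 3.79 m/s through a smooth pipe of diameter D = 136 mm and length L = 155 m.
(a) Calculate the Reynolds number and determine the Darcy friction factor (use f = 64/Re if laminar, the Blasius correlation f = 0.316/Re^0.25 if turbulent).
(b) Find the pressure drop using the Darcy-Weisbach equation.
(a) Re = V·D/ν = 3.79·0.136/1.00e-06 = 515440 → turbulent (Re > 4000); f = 0.316/Re^0.25 = 0.316/515440^0.25 = 0.011793 (Blasius is strictly valid for Re ≲ 1e5; used here as the smooth-pipe estimate the problem specifies)
(b) Darcy-Weisbach: ΔP = f·(L/D)·½ρV²/1000 = 0.011793·(155/0.136)·½·1000·3.79²/1000 = 96.53 kPa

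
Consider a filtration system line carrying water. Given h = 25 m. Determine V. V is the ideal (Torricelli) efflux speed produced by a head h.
Formula: V = \sqrt{2 g h}
V = √(2·9.81·25) = 22.15 m/s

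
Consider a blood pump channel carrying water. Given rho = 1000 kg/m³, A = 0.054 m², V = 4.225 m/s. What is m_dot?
Formula: \dot{m} = \rho A V
m_dot = 1000·0.054·4.225 = 228.1 kg/s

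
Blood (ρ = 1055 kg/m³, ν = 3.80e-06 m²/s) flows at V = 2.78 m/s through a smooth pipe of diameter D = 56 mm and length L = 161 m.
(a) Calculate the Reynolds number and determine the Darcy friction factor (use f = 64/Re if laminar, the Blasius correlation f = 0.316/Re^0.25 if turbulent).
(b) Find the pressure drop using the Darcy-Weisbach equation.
(a) Re = V·D/ν = 2.78·0.056/3.80e-06 = 40968 → turbulent (Re > 4000); f = 0.316/Re^0.25 = 0.316/40968^0.25 = 0.022211
(b) Darcy-Weisbach: ΔP = f·(L/D)·½ρV²/1000 = 0.022211·(161/0.056)·½·1055·2.78²/1000 = 260.3 kPa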